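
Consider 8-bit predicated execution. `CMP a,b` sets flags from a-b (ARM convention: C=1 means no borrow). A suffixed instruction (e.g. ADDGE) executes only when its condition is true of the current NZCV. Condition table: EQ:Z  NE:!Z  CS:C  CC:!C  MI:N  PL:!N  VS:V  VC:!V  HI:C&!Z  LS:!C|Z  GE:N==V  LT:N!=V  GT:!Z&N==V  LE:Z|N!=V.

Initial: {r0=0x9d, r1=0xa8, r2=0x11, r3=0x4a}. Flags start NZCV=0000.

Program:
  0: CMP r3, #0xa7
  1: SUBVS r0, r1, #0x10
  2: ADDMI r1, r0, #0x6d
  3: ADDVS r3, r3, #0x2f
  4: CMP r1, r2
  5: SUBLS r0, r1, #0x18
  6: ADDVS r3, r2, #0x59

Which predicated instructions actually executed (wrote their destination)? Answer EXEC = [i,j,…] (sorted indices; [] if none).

[0] flags=1001 → (cmp)
[1] flags=1001 VS?T → r0=0x98
[2] flags=1001 MI?T → r1=0x05
[3] flags=1001 VS?T → r3=0x79
[4] flags=1000 → (cmp)
[5] flags=1000 LS?T → r0=0xed
[6] flags=1000 VS?F → skip

EXEC = [1,2,3,5]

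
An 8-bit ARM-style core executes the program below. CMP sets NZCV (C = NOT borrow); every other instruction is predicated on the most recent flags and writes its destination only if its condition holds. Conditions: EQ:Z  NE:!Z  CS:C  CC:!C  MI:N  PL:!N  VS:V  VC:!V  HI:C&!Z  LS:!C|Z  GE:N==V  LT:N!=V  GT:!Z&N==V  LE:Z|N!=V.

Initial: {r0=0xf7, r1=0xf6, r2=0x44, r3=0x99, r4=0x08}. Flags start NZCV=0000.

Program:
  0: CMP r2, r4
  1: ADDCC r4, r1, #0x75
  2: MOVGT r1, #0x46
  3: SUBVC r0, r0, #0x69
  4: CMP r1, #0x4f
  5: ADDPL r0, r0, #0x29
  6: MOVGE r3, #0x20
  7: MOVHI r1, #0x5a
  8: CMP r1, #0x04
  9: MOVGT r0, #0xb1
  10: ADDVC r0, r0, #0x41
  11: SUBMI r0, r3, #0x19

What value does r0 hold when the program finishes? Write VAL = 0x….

[0] flags=0010 → (cmp)
[1] flags=0010 CC?F → skip
[2] flags=0010 GT?T → r1=0x46
[3] flags=0010 VC?T → r0=0x8e
[4] flags=1000 → (cmp)
[5] flags=1000 PL?F → skip
[6] flags=1000 GE?F → skip
[7] flags=1000 HI?F → skip
[8] flags=0010 → (cmp)
[9] flags=0010 GT?T → r0=0xb1
[10] flags=0010 VC?T → r0=0xf2
[11] flags=0010 MI?F → skip

VAL = 0xf2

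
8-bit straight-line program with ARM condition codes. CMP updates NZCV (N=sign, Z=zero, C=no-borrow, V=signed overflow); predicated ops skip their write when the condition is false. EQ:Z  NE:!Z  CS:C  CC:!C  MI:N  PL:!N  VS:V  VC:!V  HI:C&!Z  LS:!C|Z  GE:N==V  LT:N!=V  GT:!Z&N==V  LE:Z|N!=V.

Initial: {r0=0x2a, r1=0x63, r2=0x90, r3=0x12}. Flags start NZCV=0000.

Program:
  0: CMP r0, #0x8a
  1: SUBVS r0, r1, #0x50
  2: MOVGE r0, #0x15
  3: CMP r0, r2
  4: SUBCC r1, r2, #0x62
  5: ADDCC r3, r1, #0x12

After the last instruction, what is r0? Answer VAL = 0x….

0: ✓ CMP  NZCV=1001
1: ✓ SUBVS  r0←0x13
2: ✓ MOVGE  r0←0x15
3: ✓ CMP  NZCV=1001
4: ✓ SUBCC  r1←0x2e
5: ✓ ADDCC  r3←0x40

VAL = 0x15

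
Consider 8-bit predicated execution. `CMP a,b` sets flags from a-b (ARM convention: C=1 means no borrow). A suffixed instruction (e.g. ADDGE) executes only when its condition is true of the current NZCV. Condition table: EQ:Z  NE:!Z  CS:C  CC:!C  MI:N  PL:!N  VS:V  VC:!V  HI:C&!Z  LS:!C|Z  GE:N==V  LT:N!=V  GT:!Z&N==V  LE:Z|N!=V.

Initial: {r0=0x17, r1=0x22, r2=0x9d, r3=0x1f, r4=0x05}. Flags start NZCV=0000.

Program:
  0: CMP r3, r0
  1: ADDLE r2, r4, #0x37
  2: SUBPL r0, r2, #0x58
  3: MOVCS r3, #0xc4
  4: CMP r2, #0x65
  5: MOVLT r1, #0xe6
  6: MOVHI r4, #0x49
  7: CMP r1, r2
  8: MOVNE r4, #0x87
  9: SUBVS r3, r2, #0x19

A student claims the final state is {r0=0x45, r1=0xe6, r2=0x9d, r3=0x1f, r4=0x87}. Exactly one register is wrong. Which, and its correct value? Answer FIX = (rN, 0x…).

FIX = (r3, 0xc4)

0: ✓ CMP  NZCV=0010
1: · ADDLE
2: ✓ SUBPL  r0←0x45
3: ✓ MOVCS  r3←0xc4
4: ✓ CMP  NZCV=0011
5: ✓ MOVLT  r1←0xe6
6: ✓ MOVHI  r4←0x49
7: ✓ CMP  NZCV=0010
8: ✓ MOVNE  r4←0x87
9: · SUBVS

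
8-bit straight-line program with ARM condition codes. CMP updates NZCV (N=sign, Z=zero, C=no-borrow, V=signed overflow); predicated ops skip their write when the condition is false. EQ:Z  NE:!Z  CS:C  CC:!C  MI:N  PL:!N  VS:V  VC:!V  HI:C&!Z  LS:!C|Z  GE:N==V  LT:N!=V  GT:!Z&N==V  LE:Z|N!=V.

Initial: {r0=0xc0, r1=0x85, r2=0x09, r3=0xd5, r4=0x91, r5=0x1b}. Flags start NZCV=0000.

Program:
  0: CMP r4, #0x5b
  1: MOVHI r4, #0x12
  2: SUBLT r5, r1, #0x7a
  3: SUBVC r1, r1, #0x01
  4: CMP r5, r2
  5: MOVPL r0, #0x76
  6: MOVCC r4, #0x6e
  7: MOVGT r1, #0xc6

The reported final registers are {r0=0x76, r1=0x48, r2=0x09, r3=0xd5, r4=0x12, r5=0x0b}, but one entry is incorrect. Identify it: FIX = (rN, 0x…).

0: ✓ CMP  NZCV=0011
1: ✓ MOVHI  r4←0x12
2: ✓ SUBLT  r5←0x0b
3: · SUBVC
4: ✓ CMP  NZCV=0010
5: ✓ MOVPL  r0←0x76
6: · MOVCC
7: ✓ MOVGT  r1←0xc6

FIX = (r1, 0xc6)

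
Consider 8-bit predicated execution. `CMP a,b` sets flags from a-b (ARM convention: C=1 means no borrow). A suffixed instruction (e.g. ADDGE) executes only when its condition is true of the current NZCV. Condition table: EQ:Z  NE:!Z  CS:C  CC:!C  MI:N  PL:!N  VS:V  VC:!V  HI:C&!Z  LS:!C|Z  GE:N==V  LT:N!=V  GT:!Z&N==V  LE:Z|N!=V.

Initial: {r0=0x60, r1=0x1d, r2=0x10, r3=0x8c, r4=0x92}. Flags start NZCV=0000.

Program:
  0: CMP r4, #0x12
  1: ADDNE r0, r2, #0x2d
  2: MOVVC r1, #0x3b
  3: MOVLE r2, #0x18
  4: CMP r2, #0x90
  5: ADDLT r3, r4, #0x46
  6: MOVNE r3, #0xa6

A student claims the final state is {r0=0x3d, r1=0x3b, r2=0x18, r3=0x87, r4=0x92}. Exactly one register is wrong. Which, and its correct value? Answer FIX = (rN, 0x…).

0: ✓ CMP  NZCV=1010
1: ✓ ADDNE  r0←0x3d
2: ✓ MOVVC  r1←0x3b
3: ✓ MOVLE  r2←0x18
4: ✓ CMP  NZCV=1001
5: · ADDLT
6: ✓ MOVNE  r3←0xa6

FIX = (r3, 0xa6)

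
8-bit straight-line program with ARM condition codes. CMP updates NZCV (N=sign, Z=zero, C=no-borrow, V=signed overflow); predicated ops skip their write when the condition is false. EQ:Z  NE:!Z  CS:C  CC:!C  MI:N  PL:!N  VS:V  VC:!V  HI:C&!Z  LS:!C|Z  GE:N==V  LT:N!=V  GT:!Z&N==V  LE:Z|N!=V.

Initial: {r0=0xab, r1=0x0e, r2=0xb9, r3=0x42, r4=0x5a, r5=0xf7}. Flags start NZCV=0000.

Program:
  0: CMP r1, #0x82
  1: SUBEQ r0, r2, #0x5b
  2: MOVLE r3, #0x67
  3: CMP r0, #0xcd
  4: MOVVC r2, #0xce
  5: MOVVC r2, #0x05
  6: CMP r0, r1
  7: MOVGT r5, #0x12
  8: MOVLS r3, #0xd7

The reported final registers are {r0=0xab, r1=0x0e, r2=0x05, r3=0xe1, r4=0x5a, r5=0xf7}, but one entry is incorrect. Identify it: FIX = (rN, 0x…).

0: ✓ CMP  NZCV=1001
1: · SUBEQ
2: · MOVLE
3: ✓ CMP  NZCV=1000
4: ✓ MOVVC  r2←0xce
5: ✓ MOVVC  r2←0x05
6: ✓ CMP  NZCV=1010
7: · MOVGT
8: · MOVLS

FIX = (r3, 0x42)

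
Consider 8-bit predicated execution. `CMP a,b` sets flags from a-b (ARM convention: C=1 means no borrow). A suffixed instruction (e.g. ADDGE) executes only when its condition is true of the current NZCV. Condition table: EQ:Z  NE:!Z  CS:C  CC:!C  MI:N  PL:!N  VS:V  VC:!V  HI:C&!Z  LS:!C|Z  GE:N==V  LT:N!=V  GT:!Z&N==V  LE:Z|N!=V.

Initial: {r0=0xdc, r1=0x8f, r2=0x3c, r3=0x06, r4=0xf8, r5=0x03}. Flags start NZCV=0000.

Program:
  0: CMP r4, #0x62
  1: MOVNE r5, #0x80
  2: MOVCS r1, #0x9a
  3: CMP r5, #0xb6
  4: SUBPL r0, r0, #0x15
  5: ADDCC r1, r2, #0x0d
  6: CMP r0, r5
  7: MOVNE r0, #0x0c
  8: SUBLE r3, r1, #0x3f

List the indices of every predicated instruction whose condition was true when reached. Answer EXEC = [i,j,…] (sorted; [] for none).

EXEC = [1,2,5,7]

[0] flags=1010 → (cmp)
[1] flags=1010 NE?T → r5=0x80
[2] flags=1010 CS?T → r1=0x9a
[3] flags=1000 → (cmp)
[4] flags=1000 PL?F → skip
[5] flags=1000 CC?T → r1=0x49
[6] flags=0010 → (cmp)
[7] flags=0010 NE?T → r0=0x0c
[8] flags=0010 LE?F → skip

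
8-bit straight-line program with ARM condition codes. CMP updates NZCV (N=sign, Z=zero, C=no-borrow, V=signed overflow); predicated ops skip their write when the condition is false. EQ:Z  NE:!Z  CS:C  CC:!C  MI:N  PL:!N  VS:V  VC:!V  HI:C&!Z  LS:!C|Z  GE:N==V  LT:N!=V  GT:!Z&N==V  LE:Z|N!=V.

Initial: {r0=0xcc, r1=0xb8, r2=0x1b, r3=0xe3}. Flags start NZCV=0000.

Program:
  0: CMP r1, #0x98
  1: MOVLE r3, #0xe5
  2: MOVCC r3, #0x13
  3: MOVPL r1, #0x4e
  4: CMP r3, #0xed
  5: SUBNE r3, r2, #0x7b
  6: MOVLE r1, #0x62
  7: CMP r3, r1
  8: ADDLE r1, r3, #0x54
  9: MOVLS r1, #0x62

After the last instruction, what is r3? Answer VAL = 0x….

VAL = 0xa0

0: ✓ CMP  NZCV=0010
1: · MOVLE
2: · MOVCC
3: ✓ MOVPL  r1←0x4e
4: ✓ CMP  NZCV=1000
5: ✓ SUBNE  r3←0xa0
6: ✓ MOVLE  r1←0x62
7: ✓ CMP  NZCV=0011
8: ✓ ADDLE  r1←0xf4
9: · MOVLS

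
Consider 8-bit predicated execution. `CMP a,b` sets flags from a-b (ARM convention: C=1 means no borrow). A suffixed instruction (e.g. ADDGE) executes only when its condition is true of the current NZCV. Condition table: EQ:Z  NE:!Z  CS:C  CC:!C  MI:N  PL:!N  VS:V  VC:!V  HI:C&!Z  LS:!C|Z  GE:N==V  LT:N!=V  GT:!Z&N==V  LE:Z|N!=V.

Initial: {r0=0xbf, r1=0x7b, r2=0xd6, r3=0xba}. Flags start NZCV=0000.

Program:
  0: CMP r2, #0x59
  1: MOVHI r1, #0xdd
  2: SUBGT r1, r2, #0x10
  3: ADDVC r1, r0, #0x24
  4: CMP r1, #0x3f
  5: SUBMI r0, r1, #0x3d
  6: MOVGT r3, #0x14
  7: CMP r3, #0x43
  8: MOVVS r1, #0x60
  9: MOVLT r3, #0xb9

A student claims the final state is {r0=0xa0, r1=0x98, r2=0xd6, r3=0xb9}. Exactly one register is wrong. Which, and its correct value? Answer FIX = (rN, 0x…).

FIX = (r1, 0x60)

[0] flags=0011 → (cmp)
[1] flags=0011 HI?T → r1=0xdd
[2] flags=0011 GT?F → skip
[3] flags=0011 VC?F → skip
[4] flags=1010 → (cmp)
[5] flags=1010 MI?T → r0=0xa0
[6] flags=1010 GT?F → skip
[7] flags=0011 → (cmp)
[8] flags=0011 VS?T → r1=0x60
[9] flags=0011 LT?T → r3=0xb9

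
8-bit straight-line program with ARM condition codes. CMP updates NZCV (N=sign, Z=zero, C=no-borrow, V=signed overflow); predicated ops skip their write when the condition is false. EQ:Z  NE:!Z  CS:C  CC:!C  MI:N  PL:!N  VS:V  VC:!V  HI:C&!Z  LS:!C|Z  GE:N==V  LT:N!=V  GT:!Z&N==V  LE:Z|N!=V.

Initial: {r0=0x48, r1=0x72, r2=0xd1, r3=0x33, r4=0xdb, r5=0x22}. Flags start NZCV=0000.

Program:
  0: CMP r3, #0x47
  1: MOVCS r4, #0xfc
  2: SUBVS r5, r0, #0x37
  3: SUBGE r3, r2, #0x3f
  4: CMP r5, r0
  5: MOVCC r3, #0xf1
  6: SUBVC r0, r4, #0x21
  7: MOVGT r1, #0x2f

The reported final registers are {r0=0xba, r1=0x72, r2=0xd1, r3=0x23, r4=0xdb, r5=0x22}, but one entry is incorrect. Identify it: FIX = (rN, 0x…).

[0] flags=1000 → (cmp)
[1] flags=1000 CS?F → skip
[2] flags=1000 VS?F → skip
[3] flags=1000 GE?F → skip
[4] flags=1000 → (cmp)
[5] flags=1000 CC?T → r3=0xf1
[6] flags=1000 VC?T → r0=0xba
[7] flags=1000 GT?F → skip

FIX = (r3, 0xf1)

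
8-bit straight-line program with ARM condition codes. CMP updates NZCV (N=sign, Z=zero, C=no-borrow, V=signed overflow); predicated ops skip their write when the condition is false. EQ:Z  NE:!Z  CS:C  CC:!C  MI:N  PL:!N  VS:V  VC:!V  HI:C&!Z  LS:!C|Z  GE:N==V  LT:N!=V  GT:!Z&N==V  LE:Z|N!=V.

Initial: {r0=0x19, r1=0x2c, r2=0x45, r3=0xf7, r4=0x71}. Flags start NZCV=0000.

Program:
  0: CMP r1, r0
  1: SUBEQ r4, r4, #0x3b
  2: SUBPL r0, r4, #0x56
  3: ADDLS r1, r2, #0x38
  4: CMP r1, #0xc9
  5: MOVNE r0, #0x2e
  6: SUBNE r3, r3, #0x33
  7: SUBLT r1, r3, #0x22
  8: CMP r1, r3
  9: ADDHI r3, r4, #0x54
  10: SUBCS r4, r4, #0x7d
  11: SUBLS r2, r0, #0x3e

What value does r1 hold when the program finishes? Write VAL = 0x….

[0] flags=0010 → (cmp)
[1] flags=0010 EQ?F → skip
[2] flags=0010 PL?T → r0=0x1b
[3] flags=0010 LS?F → skip
[4] flags=0000 → (cmp)
[5] flags=0000 NE?T → r0=0x2e
[6] flags=0000 NE?T → r3=0xc4
[7] flags=0000 LT?F → skip
[8] flags=0000 → (cmp)
[9] flags=0000 HI?F → skip
[10] flags=0000 CS?F → skip
[11] flags=0000 LS?T → r2=0xf0

VAL = 0x2c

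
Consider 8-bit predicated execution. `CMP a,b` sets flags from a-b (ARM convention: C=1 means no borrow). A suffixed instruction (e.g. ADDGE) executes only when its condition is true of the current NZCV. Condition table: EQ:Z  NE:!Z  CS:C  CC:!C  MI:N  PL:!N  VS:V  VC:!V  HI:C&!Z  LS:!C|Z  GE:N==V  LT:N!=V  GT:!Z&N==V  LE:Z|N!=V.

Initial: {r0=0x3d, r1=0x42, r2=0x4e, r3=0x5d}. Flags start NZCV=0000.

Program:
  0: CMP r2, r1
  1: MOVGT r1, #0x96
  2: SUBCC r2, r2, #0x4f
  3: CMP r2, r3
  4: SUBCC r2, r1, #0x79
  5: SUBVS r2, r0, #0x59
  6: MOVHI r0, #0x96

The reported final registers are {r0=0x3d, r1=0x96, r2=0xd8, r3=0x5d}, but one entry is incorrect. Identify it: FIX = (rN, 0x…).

0: ✓ CMP  NZCV=0010
1: ✓ MOVGT  r1←0x96
2: · SUBCC
3: ✓ CMP  NZCV=1000
4: ✓ SUBCC  r2←0x1d
5: · SUBVS
6: · MOVHI

FIX = (r2, 0x1d)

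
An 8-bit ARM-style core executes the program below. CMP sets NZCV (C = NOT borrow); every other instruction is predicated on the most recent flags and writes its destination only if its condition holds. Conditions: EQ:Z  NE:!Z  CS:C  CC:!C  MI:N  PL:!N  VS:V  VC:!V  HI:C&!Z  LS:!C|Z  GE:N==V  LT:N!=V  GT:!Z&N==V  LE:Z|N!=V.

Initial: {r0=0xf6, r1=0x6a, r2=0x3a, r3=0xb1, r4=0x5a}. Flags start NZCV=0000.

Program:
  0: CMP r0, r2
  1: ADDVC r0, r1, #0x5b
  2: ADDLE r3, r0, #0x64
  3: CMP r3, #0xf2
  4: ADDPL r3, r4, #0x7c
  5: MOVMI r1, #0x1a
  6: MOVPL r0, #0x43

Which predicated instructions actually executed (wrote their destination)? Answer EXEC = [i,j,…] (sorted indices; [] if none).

0: ✓ CMP  NZCV=1010
1: ✓ ADDVC  r0←0xc5
2: ✓ ADDLE  r3←0x29
3: ✓ CMP  NZCV=0000
4: ✓ ADDPL  r3←0xd6
5: · MOVMI
6: ✓ MOVPL  r0←0x43

EXEC = [1,2,4,6]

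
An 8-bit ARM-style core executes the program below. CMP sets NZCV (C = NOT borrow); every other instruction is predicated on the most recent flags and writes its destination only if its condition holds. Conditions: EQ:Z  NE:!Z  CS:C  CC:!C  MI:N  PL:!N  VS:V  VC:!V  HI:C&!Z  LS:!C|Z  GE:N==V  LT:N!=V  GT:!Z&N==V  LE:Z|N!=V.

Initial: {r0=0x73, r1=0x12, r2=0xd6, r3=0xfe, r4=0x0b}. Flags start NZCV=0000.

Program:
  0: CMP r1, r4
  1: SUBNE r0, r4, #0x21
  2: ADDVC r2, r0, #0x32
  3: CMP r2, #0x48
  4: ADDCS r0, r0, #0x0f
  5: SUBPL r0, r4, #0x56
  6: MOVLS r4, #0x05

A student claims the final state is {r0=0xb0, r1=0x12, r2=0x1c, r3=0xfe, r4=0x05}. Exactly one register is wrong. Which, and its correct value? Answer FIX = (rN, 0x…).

FIX = (r0, 0xea)

0: ✓ CMP  NZCV=0010
1: ✓ SUBNE  r0←0xea
2: ✓ ADDVC  r2←0x1c
3: ✓ CMP  NZCV=1000
4: · ADDCS
5: · SUBPL
6: ✓ MOVLS  r4←0x05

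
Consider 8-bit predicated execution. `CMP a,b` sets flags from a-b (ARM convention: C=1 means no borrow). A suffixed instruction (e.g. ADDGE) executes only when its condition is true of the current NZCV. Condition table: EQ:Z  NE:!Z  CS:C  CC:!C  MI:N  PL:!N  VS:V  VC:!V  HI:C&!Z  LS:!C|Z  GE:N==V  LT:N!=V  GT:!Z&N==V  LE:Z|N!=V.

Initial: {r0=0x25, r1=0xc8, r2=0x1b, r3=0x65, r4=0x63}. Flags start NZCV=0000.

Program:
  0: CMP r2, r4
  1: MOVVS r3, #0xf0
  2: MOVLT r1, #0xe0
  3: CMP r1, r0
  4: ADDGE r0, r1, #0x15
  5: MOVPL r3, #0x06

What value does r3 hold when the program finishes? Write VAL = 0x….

0: ✓ CMP  NZCV=1000
1: · MOVVS
2: ✓ MOVLT  r1←0xe0
3: ✓ CMP  NZCV=1010
4: · ADDGE
5: · MOVPL

VAL = 0x65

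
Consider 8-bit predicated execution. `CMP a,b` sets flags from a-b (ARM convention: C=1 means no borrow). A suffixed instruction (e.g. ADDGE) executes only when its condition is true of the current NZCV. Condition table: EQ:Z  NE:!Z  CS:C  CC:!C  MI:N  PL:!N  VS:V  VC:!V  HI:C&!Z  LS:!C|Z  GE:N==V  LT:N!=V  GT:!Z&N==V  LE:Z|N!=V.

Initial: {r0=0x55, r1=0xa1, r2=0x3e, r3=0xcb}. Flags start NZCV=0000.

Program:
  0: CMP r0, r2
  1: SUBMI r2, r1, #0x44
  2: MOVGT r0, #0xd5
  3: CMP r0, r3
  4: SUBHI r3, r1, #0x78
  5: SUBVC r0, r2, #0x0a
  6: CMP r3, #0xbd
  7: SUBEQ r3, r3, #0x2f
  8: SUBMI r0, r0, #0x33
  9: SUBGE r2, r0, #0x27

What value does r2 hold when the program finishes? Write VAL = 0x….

VAL = 0x0d

[0] flags=0010 → (cmp)
[1] flags=0010 MI?F → skip
[2] flags=0010 GT?T → r0=0xd5
[3] flags=0010 → (cmp)
[4] flags=0010 HI?T → r3=0x29
[5] flags=0010 VC?T → r0=0x34
[6] flags=0000 → (cmp)
[7] flags=0000 EQ?F → skip
[8] flags=0000 MI?F → skip
[9] flags=0000 GE?T → r2=0x0d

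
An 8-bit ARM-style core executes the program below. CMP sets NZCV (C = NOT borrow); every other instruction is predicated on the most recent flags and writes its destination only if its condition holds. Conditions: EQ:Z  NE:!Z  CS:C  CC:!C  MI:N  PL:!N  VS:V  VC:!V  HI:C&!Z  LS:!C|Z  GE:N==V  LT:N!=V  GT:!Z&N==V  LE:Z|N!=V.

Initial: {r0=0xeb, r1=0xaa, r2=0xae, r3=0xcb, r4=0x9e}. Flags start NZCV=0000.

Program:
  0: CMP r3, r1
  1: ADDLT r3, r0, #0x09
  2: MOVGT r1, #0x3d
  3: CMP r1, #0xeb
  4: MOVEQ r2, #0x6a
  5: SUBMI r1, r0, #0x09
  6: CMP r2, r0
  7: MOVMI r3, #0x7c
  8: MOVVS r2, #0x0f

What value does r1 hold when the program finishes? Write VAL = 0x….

0: ✓ CMP  NZCV=0010
1: · ADDLT
2: ✓ MOVGT  r1←0x3d
3: ✓ CMP  NZCV=0000
4: · MOVEQ
5: · SUBMI
6: ✓ CMP  NZCV=1000
7: ✓ MOVMI  r3←0x7c
8: · MOVVS

VAL = 0x3d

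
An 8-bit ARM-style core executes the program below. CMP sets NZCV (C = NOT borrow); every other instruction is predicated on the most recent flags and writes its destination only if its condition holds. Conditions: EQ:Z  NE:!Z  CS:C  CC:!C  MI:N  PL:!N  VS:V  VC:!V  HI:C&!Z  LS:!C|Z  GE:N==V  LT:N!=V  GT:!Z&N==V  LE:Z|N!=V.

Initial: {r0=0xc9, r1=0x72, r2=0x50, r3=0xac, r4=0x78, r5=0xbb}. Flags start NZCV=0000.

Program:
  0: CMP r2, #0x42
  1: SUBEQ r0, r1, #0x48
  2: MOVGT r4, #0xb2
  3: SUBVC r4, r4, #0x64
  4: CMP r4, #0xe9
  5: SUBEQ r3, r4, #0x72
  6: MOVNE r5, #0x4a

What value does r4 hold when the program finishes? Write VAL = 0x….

VAL = 0x4e

[0] flags=0010 → (cmp)
[1] flags=0010 EQ?F → skip
[2] flags=0010 GT?T → r4=0xb2
[3] flags=0010 VC?T → r4=0x4e
[4] flags=0000 → (cmp)
[5] flags=0000 EQ?F → skip
[6] flags=0000 NE?T → r5=0x4a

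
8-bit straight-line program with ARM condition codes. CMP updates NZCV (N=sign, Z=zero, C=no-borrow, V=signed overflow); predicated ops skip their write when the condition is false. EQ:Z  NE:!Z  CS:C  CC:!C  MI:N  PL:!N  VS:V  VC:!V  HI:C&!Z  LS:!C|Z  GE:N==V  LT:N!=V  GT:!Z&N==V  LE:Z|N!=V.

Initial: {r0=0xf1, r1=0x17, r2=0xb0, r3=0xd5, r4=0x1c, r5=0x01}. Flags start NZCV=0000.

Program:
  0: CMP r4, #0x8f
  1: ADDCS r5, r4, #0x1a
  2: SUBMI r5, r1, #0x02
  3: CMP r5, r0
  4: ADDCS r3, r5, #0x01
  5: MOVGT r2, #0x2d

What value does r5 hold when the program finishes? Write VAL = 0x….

VAL = 0x15

0: ✓ CMP  NZCV=1001
1: · ADDCS
2: ✓ SUBMI  r5←0x15
3: ✓ CMP  NZCV=0000
4: · ADDCS
5: ✓ MOVGT  r2←0x2d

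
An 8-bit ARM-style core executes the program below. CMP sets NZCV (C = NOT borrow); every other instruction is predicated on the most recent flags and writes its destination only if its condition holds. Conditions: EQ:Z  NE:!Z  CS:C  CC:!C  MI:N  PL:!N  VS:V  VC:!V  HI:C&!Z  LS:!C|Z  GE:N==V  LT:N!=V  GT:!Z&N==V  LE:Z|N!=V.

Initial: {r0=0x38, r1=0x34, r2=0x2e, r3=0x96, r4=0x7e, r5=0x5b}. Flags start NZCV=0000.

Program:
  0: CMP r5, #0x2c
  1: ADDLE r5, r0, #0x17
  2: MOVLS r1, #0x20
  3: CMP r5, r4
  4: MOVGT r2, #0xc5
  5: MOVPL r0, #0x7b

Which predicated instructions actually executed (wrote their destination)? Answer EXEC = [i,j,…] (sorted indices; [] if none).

[0] flags=0010 → (cmp)
[1] flags=0010 LE?F → skip
[2] flags=0010 LS?F → skip
[3] flags=1000 → (cmp)
[4] flags=1000 GT?F → skip
[5] flags=1000 PL?F → skip

EXEC = []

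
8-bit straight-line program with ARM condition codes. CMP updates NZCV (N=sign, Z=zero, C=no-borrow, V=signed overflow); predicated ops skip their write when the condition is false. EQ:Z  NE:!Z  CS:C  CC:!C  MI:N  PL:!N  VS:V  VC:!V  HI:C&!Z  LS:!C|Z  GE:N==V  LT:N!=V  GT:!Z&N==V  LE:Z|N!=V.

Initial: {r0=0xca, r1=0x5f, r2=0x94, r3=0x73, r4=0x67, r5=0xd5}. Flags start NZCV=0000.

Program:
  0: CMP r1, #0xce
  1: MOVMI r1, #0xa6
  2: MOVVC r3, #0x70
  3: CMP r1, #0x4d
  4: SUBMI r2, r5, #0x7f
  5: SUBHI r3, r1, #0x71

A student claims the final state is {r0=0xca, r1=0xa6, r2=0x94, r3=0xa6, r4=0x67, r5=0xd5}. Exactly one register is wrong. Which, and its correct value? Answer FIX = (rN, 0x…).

FIX = (r3, 0x35)

0: ✓ CMP  NZCV=1001
1: ✓ MOVMI  r1←0xa6
2: · MOVVC
3: ✓ CMP  NZCV=0011
4: · SUBMI
5: ✓ SUBHI  r3←0x35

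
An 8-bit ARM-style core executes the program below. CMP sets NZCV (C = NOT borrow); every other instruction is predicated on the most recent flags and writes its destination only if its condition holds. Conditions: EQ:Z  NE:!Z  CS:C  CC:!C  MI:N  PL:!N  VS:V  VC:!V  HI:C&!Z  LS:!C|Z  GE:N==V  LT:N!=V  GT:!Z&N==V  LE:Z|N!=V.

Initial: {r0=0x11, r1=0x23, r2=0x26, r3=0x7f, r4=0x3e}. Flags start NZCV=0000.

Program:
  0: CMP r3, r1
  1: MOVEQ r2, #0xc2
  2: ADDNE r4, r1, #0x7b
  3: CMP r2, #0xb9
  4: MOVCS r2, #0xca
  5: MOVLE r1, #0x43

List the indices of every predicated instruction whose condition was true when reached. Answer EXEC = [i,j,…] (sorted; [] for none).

[0] flags=0010 → (cmp)
[1] flags=0010 EQ?F → skip
[2] flags=0010 NE?T → r4=0x9e
[3] flags=0000 → (cmp)
[4] flags=0000 CS?F → skip
[5] flags=0000 LE?F → skip

EXEC = [2]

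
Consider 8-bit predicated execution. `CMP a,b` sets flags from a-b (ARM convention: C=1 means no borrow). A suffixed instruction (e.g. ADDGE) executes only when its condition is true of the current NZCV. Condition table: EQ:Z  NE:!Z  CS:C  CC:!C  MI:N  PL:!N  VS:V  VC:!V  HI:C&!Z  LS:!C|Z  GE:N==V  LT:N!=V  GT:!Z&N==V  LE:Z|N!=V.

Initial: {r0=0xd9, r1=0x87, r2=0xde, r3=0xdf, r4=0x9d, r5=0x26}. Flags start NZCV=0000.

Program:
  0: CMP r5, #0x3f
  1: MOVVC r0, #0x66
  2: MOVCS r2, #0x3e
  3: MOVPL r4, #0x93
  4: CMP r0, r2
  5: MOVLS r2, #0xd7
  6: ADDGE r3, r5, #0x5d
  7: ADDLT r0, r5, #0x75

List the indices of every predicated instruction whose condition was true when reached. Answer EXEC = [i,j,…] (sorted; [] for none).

EXEC = [1,5,6]

0: ✓ CMP  NZCV=1000
1: ✓ MOVVC  r0←0x66
2: · MOVCS
3: · MOVPL
4: ✓ CMP  NZCV=1001
5: ✓ MOVLS  r2←0xd7
6: ✓ ADDGE  r3←0x83
7: · ADDLT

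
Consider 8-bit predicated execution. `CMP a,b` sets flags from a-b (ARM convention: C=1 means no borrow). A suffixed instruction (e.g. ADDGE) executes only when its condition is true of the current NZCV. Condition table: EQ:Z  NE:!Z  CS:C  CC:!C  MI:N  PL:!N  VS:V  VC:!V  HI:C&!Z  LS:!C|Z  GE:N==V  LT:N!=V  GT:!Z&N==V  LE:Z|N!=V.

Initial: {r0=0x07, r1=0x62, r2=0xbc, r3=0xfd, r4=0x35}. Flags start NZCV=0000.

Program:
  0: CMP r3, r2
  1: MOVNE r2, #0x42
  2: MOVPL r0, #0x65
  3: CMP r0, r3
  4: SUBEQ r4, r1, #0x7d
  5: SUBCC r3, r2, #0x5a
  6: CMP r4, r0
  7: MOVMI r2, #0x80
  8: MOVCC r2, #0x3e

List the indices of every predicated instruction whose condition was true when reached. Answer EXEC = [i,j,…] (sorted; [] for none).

EXEC = [1,2,5,7,8]

[0] flags=0010 → (cmp)
[1] flags=0010 NE?T → r2=0x42
[2] flags=0010 PL?T → r0=0x65
[3] flags=0000 → (cmp)
[4] flags=0000 EQ?F → skip
[5] flags=0000 CC?T → r3=0xe8
[6] flags=1000 → (cmp)
[7] flags=1000 MI?T → r2=0x80
[8] flags=1000 CC?T → r2=0x3e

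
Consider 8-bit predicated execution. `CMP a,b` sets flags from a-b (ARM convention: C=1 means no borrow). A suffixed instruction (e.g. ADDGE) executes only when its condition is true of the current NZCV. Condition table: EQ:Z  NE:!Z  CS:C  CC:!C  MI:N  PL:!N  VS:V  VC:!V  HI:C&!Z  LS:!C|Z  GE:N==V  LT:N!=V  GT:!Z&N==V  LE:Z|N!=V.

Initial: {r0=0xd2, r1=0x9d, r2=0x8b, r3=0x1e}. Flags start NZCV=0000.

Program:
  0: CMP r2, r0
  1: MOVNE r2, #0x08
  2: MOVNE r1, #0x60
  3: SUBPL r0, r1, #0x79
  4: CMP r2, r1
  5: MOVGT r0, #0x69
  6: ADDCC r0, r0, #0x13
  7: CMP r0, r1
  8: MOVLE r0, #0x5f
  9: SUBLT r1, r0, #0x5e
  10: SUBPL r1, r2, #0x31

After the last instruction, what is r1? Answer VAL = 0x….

VAL = 0x01

[0] flags=1000 → (cmp)
[1] flags=1000 NE?T → r2=0x08
[2] flags=1000 NE?T → r1=0x60
[3] flags=1000 PL?F → skip
[4] flags=1000 → (cmp)
[5] flags=1000 GT?F → skip
[6] flags=1000 CC?T → r0=0xe5
[7] flags=1010 → (cmp)
[8] flags=1010 LE?T → r0=0x5f
[9] flags=1010 LT?T → r1=0x01
[10] flags=1010 PL?F → skip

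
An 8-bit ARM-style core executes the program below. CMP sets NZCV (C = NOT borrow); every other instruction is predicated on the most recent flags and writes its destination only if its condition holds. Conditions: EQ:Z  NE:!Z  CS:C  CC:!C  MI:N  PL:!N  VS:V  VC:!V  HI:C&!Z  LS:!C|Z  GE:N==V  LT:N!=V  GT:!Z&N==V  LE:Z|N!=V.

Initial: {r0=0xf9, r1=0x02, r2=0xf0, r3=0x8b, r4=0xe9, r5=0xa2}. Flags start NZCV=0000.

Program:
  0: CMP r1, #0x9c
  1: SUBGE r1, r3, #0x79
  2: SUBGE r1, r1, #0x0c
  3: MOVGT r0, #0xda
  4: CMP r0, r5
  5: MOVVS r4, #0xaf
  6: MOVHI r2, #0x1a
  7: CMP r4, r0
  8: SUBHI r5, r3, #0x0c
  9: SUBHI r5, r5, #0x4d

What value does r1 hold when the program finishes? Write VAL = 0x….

[0] flags=0000 → (cmp)
[1] flags=0000 GE?T → r1=0x12
[2] flags=0000 GE?T → r1=0x06
[3] flags=0000 GT?T → r0=0xda
[4] flags=0010 → (cmp)
[5] flags=0010 VS?F → skip
[6] flags=0010 HI?T → r2=0x1a
[7] flags=0010 → (cmp)
[8] flags=0010 HI?T → r5=0x7f
[9] flags=0010 HI?T → r5=0x32

VAL = 0x06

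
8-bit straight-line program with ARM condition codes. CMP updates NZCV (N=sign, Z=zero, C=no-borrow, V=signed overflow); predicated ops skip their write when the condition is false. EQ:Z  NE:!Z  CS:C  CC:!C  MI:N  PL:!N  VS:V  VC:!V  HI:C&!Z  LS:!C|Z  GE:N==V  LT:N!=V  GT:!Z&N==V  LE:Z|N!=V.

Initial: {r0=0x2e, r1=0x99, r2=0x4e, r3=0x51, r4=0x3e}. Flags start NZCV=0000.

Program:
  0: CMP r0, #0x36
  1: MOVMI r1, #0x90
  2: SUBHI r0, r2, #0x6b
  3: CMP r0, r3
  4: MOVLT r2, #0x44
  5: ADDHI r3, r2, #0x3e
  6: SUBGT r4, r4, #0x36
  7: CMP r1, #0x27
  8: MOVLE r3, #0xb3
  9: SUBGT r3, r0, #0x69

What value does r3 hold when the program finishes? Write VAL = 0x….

VAL = 0xb3

0: ✓ CMP  NZCV=1000
1: ✓ MOVMI  r1←0x90
2: · SUBHI
3: ✓ CMP  NZCV=1000
4: ✓ MOVLT  r2←0x44
5: · ADDHI
6: · SUBGT
7: ✓ CMP  NZCV=0011
8: ✓ MOVLE  r3←0xb3
9: · SUBGT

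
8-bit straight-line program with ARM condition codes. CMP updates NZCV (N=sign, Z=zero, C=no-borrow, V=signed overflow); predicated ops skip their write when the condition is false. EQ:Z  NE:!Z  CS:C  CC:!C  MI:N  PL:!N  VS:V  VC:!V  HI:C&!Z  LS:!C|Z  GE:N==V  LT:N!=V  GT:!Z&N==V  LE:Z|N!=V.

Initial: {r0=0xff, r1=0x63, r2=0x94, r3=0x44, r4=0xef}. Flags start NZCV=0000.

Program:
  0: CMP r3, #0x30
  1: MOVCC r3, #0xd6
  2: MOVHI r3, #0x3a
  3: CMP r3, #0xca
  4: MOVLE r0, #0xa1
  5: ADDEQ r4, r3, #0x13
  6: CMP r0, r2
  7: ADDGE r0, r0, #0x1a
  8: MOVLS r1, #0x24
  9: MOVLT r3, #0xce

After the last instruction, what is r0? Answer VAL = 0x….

[0] flags=0010 → (cmp)
[1] flags=0010 CC?F → skip
[2] flags=0010 HI?T → r3=0x3a
[3] flags=0000 → (cmp)
[4] flags=0000 LE?F → skip
[5] flags=0000 EQ?F → skip
[6] flags=0010 → (cmp)
[7] flags=0010 GE?T → r0=0x19
[8] flags=0010 LS?F → skip
[9] flags=0010 LT?F → skip

VAL = 0x19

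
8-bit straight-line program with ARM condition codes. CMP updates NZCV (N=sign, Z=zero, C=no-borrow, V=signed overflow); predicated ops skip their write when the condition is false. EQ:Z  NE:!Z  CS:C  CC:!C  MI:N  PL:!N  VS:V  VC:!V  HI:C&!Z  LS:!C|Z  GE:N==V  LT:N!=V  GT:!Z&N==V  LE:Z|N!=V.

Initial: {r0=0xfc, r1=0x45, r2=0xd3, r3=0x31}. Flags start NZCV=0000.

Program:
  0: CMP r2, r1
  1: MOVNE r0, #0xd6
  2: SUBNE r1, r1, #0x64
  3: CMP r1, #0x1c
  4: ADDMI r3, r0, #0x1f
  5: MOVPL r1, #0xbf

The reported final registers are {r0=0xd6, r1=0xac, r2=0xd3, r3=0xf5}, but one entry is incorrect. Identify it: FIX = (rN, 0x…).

0: ✓ CMP  NZCV=1010
1: ✓ MOVNE  r0←0xd6
2: ✓ SUBNE  r1←0xe1
3: ✓ CMP  NZCV=1010
4: ✓ ADDMI  r3←0xf5
5: · MOVPL

FIX = (r1, 0xe1)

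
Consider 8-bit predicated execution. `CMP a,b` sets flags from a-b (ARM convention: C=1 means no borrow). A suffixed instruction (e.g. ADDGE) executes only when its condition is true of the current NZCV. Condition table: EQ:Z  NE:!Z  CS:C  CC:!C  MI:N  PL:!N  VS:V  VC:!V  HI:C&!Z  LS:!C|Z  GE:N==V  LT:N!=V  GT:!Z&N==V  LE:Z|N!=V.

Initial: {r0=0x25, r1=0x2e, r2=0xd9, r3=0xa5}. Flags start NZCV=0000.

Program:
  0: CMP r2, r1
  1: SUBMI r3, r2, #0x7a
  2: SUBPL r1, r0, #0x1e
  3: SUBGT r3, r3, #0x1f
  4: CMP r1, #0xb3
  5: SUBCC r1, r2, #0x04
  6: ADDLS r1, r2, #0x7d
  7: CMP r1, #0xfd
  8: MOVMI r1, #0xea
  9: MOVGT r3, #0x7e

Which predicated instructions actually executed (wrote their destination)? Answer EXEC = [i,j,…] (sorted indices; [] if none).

EXEC = [1,5,6,9]

[0] flags=1010 → (cmp)
[1] flags=1010 MI?T → r3=0x5f
[2] flags=1010 PL?F → skip
[3] flags=1010 GT?F → skip
[4] flags=0000 → (cmp)
[5] flags=0000 CC?T → r1=0xd5
[6] flags=0000 LS?T → r1=0x56
[7] flags=0000 → (cmp)
[8] flags=0000 MI?F → skip
[9] flags=0000 GT?T → r3=0x7e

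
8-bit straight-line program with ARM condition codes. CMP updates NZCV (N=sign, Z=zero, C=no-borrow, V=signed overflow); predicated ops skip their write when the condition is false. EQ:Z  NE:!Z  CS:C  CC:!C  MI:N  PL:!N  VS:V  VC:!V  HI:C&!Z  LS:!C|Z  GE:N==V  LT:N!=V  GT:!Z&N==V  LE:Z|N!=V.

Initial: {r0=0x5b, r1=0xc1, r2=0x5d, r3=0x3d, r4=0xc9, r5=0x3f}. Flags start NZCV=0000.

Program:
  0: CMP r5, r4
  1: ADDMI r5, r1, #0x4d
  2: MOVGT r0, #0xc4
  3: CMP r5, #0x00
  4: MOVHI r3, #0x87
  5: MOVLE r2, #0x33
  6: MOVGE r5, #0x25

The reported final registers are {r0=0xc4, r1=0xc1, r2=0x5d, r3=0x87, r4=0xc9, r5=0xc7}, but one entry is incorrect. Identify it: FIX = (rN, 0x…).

FIX = (r5, 0x25)

[0] flags=0000 → (cmp)
[1] flags=0000 MI?F → skip
[2] flags=0000 GT?T → r0=0xc4
[3] flags=0010 → (cmp)
[4] flags=0010 HI?T → r3=0x87
[5] flags=0010 LE?F → skip
[6] flags=0010 GE?T → r5=0x25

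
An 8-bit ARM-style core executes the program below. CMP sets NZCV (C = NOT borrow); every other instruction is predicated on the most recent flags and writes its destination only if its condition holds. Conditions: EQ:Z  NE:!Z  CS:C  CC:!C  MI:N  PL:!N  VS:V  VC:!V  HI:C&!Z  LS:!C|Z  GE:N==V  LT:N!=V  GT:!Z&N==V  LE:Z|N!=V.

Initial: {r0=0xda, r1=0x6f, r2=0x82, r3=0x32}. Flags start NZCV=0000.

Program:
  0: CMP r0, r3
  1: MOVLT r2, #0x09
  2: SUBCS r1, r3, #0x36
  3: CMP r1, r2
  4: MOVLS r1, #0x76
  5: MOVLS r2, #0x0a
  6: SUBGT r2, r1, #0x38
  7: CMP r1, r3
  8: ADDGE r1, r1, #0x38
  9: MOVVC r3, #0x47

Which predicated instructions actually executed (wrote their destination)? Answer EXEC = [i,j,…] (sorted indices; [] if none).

EXEC = [1,2,9]

0: ✓ CMP  NZCV=1010
1: ✓ MOVLT  r2←0x09
2: ✓ SUBCS  r1←0xfc
3: ✓ CMP  NZCV=1010
4: · MOVLS
5: · MOVLS
6: · SUBGT
7: ✓ CMP  NZCV=1010
8: · ADDGE
9: ✓ MOVVC  r3←0x47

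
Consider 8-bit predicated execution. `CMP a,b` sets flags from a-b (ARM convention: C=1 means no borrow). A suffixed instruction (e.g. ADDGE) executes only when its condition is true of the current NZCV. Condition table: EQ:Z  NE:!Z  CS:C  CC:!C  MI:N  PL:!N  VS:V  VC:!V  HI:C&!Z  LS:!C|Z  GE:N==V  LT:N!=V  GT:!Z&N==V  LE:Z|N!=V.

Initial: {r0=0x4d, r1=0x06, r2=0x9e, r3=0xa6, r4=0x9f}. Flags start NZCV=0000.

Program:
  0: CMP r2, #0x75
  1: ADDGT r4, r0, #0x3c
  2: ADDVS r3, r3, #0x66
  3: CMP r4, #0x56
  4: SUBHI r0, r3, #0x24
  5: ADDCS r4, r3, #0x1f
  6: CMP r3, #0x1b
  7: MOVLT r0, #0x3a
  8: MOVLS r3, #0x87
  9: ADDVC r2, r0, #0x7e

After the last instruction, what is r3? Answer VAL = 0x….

0: ✓ CMP  NZCV=0011
1: · ADDGT
2: ✓ ADDVS  r3←0x0c
3: ✓ CMP  NZCV=0011
4: ✓ SUBHI  r0←0xe8
5: ✓ ADDCS  r4←0x2b
6: ✓ CMP  NZCV=1000
7: ✓ MOVLT  r0←0x3a
8: ✓ MOVLS  r3←0x87
9: ✓ ADDVC  r2←0xb8

VAL = 0x87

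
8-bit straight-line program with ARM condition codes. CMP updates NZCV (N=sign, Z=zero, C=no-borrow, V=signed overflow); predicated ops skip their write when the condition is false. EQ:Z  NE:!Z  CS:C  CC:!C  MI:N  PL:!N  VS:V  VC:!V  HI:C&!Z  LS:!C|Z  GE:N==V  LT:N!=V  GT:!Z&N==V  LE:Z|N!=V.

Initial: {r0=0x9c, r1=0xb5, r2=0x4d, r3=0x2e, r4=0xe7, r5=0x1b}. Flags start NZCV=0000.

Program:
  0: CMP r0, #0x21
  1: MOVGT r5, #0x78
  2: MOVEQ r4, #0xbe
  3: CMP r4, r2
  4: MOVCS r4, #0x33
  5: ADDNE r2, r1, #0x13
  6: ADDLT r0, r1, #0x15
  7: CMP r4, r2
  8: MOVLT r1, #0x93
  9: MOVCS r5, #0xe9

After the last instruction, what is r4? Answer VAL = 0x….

0: ✓ CMP  NZCV=0011
1: · MOVGT
2: · MOVEQ
3: ✓ CMP  NZCV=1010
4: ✓ MOVCS  r4←0x33
5: ✓ ADDNE  r2←0xc8
6: ✓ ADDLT  r0←0xca
7: ✓ CMP  NZCV=0000
8: · MOVLT
9: · MOVCS

VAL = 0x33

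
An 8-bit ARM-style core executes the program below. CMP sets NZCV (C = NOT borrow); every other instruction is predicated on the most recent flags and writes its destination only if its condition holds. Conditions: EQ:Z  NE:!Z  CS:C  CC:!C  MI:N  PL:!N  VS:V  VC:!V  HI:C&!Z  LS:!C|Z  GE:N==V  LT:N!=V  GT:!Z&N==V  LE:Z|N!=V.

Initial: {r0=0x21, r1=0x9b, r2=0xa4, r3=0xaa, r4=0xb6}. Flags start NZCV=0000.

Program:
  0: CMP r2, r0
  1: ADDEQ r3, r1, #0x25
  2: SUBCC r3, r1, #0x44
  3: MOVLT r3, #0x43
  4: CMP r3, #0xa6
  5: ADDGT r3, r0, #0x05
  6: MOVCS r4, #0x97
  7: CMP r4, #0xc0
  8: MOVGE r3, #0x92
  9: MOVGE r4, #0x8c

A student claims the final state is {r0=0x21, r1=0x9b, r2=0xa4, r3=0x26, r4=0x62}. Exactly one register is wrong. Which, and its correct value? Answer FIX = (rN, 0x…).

[0] flags=1010 → (cmp)
[1] flags=1010 EQ?F → skip
[2] flags=1010 CC?F → skip
[3] flags=1010 LT?T → r3=0x43
[4] flags=1001 → (cmp)
[5] flags=1001 GT?T → r3=0x26
[6] flags=1001 CS?F → skip
[7] flags=1000 → (cmp)
[8] flags=1000 GE?F → skip
[9] flags=1000 GE?F → skip

FIX = (r4, 0xb6)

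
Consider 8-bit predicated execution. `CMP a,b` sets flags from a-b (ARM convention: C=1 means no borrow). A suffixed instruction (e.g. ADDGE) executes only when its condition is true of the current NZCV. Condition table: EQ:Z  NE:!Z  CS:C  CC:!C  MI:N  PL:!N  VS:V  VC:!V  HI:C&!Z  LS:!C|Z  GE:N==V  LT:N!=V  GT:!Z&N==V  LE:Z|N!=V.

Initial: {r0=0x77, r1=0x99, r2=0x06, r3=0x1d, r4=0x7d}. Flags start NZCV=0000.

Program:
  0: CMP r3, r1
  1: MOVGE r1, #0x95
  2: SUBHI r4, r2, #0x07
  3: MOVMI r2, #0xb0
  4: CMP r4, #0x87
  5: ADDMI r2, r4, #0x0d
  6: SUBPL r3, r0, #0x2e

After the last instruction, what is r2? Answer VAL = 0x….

VAL = 0x8a

[0] flags=1001 → (cmp)
[1] flags=1001 GE?T → r1=0x95
[2] flags=1001 HI?F → skip
[3] flags=1001 MI?T → r2=0xb0
[4] flags=1001 → (cmp)
[5] flags=1001 MI?T → r2=0x8a
[6] flags=1001 PL?F → skip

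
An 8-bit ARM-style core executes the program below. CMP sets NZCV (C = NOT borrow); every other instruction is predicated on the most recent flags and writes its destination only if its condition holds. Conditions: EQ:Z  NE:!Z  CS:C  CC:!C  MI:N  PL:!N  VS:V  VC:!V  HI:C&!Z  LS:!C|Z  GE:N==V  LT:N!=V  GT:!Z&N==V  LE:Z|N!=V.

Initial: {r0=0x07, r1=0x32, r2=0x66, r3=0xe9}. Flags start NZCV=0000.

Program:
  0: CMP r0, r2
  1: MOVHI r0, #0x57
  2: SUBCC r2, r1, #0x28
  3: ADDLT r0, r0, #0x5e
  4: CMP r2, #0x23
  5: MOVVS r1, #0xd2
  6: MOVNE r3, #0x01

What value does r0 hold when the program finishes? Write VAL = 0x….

0: ✓ CMP  NZCV=1000
1: · MOVHI
2: ✓ SUBCC  r2←0x0a
3: ✓ ADDLT  r0←0x65
4: ✓ CMP  NZCV=1000
5: · MOVVS
6: ✓ MOVNE  r3←0x01

VAL = 0x65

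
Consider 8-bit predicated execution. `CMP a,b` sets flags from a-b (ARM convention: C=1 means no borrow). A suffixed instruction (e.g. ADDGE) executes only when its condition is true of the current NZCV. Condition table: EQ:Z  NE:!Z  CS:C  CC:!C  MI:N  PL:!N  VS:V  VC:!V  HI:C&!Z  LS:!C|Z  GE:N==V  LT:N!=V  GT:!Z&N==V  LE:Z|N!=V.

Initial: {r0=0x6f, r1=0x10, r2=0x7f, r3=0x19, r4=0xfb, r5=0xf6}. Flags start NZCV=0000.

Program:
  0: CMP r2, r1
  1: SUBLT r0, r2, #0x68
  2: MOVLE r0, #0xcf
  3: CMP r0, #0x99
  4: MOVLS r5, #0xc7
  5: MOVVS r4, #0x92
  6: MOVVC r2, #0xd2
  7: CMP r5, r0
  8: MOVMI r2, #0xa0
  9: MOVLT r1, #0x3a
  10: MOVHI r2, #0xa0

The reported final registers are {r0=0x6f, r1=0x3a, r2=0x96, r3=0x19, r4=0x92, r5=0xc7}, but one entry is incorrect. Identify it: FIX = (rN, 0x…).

FIX = (r2, 0xa0)

0: ✓ CMP  NZCV=0010
1: · SUBLT
2: · MOVLE
3: ✓ CMP  NZCV=1001
4: ✓ MOVLS  r5←0xc7
5: ✓ MOVVS  r4←0x92
6: · MOVVC
7: ✓ CMP  NZCV=0011
8: · MOVMI
9: ✓ MOVLT  r1←0x3a
10: ✓ MOVHI  r2←0xa0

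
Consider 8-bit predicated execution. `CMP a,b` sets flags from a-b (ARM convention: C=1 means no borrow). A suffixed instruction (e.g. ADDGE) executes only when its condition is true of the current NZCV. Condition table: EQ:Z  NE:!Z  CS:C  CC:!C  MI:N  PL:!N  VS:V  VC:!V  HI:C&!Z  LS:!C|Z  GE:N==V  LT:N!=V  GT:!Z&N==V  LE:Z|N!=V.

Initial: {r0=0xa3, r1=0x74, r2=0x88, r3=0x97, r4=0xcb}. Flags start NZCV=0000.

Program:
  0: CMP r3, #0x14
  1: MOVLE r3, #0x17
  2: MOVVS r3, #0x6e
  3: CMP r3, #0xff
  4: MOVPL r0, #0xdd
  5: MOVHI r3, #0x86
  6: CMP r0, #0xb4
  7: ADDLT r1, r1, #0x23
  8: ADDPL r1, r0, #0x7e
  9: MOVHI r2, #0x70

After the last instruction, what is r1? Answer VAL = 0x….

0: ✓ CMP  NZCV=1010
1: ✓ MOVLE  r3←0x17
2: · MOVVS
3: ✓ CMP  NZCV=0000
4: ✓ MOVPL  r0←0xdd
5: · MOVHI
6: ✓ CMP  NZCV=0010
7: · ADDLT
8: ✓ ADDPL  r1←0x5b
9: ✓ MOVHI  r2←0x70

VAL = 0x5b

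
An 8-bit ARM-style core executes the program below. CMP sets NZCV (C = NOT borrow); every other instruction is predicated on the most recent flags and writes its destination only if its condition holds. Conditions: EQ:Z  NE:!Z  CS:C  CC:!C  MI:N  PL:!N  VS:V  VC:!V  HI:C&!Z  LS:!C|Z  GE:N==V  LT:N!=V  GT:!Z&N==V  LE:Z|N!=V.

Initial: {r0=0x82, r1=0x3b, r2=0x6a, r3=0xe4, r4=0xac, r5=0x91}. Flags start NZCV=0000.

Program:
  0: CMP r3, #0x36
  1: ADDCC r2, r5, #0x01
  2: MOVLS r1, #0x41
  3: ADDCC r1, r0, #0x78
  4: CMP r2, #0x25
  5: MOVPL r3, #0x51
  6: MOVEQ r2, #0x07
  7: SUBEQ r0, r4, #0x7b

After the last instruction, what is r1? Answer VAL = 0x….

0: ✓ CMP  NZCV=1010
1: · ADDCC
2: · MOVLS
3: · ADDCC
4: ✓ CMP  NZCV=0010
5: ✓ MOVPL  r3←0x51
6: · MOVEQ
7: · SUBEQ

VAL = 0x3b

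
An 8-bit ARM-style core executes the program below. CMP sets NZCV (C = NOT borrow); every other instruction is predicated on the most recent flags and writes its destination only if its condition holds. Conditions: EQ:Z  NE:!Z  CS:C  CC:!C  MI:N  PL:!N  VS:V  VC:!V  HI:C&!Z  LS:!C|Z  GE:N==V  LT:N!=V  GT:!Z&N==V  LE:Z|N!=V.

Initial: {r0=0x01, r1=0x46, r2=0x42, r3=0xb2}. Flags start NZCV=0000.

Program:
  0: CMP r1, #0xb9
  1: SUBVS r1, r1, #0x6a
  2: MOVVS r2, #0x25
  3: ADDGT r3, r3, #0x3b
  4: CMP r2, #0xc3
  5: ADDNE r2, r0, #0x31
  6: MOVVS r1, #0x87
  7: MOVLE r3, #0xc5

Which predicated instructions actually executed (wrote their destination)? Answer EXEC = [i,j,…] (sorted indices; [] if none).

0: ✓ CMP  NZCV=1001
1: ✓ SUBVS  r1←0xdc
2: ✓ MOVVS  r2←0x25
3: ✓ ADDGT  r3←0xed
4: ✓ CMP  NZCV=0000
5: ✓ ADDNE  r2←0x32
6: · MOVVS
7: · MOVLE

EXEC = [1,2,3,5]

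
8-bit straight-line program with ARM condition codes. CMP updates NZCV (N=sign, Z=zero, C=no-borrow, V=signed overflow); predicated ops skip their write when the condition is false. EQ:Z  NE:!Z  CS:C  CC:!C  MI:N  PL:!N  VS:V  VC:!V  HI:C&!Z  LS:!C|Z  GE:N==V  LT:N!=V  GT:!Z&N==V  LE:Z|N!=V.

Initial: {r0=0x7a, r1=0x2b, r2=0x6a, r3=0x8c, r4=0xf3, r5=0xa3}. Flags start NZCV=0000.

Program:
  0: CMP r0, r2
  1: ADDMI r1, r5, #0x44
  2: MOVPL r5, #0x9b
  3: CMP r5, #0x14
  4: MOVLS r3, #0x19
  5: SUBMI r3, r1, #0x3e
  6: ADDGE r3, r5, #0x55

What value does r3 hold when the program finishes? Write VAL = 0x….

VAL = 0xed

0: ✓ CMP  NZCV=0010
1: · ADDMI
2: ✓ MOVPL  r5←0x9b
3: ✓ CMP  NZCV=1010
4: · MOVLS
5: ✓ SUBMI  r3←0xed
6: · ADDGE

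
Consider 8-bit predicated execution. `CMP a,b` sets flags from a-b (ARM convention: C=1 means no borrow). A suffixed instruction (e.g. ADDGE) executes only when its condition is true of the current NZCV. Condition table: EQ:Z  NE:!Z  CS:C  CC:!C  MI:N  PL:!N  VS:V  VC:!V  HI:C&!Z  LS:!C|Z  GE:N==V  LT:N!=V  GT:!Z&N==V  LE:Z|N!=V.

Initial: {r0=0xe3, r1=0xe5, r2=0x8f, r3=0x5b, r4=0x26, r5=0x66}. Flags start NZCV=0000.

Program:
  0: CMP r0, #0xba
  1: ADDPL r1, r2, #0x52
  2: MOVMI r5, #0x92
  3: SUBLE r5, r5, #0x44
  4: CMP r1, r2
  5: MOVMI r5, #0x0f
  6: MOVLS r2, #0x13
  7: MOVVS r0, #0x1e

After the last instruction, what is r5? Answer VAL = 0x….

VAL = 0x66

[0] flags=0010 → (cmp)
[1] flags=0010 PL?T → r1=0xe1
[2] flags=0010 MI?F → skip
[3] flags=0010 LE?F → skip
[4] flags=0010 → (cmp)
[5] flags=0010 MI?F → skip
[6] flags=0010 LS?F → skip
[7] flags=0010 VS?F → skip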